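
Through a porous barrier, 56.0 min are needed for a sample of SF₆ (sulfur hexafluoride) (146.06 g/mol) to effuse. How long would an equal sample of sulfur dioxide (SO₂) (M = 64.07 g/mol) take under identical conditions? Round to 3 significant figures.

37.1 min

By Graham's law, t_SO₂/t_SF₆ = √(M_SO₂/M_SF₆) = √(64.07/146.06) = √0.4387 = 0.6623.
So the time for SO₂ is 56.0 × 0.6623 = 37.1 min.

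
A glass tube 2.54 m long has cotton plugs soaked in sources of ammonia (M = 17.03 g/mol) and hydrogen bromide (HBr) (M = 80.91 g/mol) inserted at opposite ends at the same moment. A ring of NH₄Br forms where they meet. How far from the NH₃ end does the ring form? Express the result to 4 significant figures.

The fronts meet when d_NH₃ + d_HBr = L with d_NH₃/d_HBr = √(M_HBr/M_NH₃) (Graham's law). Here √(M_HBr/M_NH₃) = √(80.91/17.03) = 2.180.
With d_NH₃ + d_HBr = 2.54 m, d_HBr = 2.54/(1 + 2.180) = 0.7988 m.
d_NH₃ = 2.54 − 0.7988 = 1.741 m.

1.741 m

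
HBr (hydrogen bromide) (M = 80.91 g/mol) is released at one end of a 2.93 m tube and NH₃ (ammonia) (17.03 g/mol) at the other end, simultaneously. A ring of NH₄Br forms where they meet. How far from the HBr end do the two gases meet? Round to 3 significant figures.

In equal time, each gas travels a distance ∝ its rate ∝ 1/√M, so d_HBr/d_NH₃ = √(M_NH₃/M_HBr) = √(17.03/80.91) = 0.4588.
With d_HBr + d_NH₃ = 2.93 m, d_NH₃ = 2.93/(1 + 0.4588) = 2.009 m.
d_HBr = 2.93 − 2.009 = 0.921 m.

0.921 m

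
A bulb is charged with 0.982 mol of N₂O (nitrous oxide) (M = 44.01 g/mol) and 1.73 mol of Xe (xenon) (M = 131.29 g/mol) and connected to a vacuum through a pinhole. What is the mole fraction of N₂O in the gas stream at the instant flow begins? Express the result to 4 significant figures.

The effusion rate of species i is ∝ p_i/√M_i ∝ n_i/√M_i.
Mole fraction of N₂O in the effusate = (n_N₂O/√M_N₂O) / (n_N₂O/√M_N₂O + n_Xe/√M_Xe)
= (0.982/√44.01) / (0.982/√44.01 + 1.73/√131.29) = 0.1480/(0.1480 + 0.1510) = 0.4951.

0.4951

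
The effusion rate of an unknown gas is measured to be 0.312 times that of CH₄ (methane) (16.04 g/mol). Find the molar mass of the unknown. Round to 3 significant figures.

165 g/mol

Graham's law gives rate_X/rate_CH₄ = √(M_CH₄/M_X).
0.312 = √(16.04/M_X)
M_X = 16.04 / 0.312² = 16.04 / 0.09734 = 165 g/mol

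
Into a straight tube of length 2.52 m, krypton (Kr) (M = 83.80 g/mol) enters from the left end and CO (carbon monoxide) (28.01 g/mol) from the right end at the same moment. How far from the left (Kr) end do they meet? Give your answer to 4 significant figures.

0.9232 m

The fronts meet when d_Kr + d_CO = L with d_Kr/d_CO = √(M_CO/M_Kr) (Graham's law). Here √(M_CO/M_Kr) = √(28.01/83.80) = 0.5781.
With d_Kr + d_CO = 2.52 m, d_CO = 2.52/(1 + 0.5781) = 1.597 m.
d_Kr = 2.52 − 1.597 = 0.9232 m.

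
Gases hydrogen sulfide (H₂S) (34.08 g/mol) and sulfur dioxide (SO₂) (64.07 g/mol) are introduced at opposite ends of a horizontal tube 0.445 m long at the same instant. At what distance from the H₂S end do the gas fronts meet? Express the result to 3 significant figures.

0.257 m

Graham's law gives d_H₂S/d_SO₂ = rate_H₂S/rate_SO₂ = √(M_SO₂/M_H₂S) = √(64.07/34.08) = 1.371.
With d_H₂S + d_SO₂ = 0.445 m, d_SO₂ = 0.445/(1 + 1.371) = 0.1877 m.
d_H₂S = 0.445 − 0.1877 = 0.257 m.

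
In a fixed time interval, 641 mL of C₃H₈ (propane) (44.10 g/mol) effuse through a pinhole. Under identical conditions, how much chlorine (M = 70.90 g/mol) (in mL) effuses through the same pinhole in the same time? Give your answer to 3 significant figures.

From Graham's law, rate_Cl₂/rate_C₃H₈ = √(M_C₃H₈/M_Cl₂) = √(44.10/70.90) = √0.6220 = 0.7887.
So the volume for Cl₂ is 641 × 0.7887 = 506 mL.

506 mL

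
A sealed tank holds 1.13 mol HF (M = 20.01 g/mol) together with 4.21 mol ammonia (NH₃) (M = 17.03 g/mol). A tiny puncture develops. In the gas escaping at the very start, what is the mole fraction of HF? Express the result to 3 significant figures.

0.198

Effusion rate of each component ∝ n_i/√M_i (partial pressure × 1/√M).
So x_HF in the escaping gas = (n_HF/√M_HF) / Σ(n_i/√M_i)
= (1.13/√20.01) / (1.13/√20.01 + 4.21/√17.03) = 0.2526/(0.2526 + 1.020) = 0.198.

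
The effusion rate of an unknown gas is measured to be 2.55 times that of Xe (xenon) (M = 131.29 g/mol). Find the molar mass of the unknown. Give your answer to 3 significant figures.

From Graham's law, rate_X/rate_Xe = √(M_Xe/M_X).
2.55 = √(131.29/M_X)
M_X = 131.29 / 2.55² = 131.29 / 6.502 = 20.2 g/mol

20.2 g/mol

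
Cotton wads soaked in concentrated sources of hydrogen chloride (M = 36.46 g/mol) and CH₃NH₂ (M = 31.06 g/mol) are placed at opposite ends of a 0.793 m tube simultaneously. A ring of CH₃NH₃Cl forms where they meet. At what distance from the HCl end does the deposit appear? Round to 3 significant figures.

In equal time, each gas travels a distance ∝ its rate ∝ 1/√M, so d_HCl/d_CH₃NH₂ = √(M_CH₃NH₂/M_HCl) = √(31.06/36.46) = 0.9230.
With d_HCl + d_CH₃NH₂ = 0.793 m, d_CH₃NH₂ = 0.793/(1 + 0.9230) = 0.4124 m.
d_HCl = 0.793 − 0.4124 = 0.381 m.

0.381 m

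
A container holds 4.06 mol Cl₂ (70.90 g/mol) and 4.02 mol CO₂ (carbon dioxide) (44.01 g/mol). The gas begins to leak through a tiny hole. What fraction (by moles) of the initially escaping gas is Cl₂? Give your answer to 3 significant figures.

0.443

Rate_i ∝ x_i/√M_i (Graham's law weighted by mole fraction), so the effusate composition follows n_i/√M_i.
So x_Cl₂ in the escaping gas = (n_Cl₂/√M_Cl₂) / Σ(n_i/√M_i)
= (4.06/√70.90) / (4.06/√70.90 + 4.02/√44.01) = 0.4822/(0.4822 + 0.6060) = 0.443.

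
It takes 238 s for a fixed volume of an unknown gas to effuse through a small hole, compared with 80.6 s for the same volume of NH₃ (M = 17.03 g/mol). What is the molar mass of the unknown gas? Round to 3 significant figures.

Using Graham's law: t_X/t_NH₃ = √(M_X/M_NH₃).
238/80.6 = 2.953 = √(M_X/17.03)
M_X = 17.03 × 2.953² = 17.03 × 8.719 = 148 g/mol

148 g/mol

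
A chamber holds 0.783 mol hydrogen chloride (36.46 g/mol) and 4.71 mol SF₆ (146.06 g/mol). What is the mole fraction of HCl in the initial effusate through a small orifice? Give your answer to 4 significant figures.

0.2497

Effusion rate of each component ∝ n_i/√M_i (partial pressure × 1/√M).
So x_HCl in the escaping gas = (n_HCl/√M_HCl) / Σ(n_i/√M_i)
= (0.783/√36.46) / (0.783/√36.46 + 4.71/√146.06) = 0.1297/(0.1297 + 0.3897) = 0.2497.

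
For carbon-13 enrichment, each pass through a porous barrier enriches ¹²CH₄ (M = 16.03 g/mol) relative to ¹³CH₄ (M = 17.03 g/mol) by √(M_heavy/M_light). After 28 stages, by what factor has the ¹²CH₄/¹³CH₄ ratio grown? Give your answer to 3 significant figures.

2.33

Overall factor = α^28 with α = √(17.03/16.03), i.e. (17.03/16.03)^(28/2).
= 1.06238^14 = 2.33.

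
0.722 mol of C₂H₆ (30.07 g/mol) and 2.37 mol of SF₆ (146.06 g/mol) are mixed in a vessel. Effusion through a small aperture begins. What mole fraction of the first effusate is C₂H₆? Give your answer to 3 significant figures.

0.402

Rate_i ∝ x_i/√M_i (Graham's law weighted by mole fraction), so the effusate composition follows n_i/√M_i.
Mole fraction of C₂H₆ in the effusate = (n_C₂H₆/√M_C₂H₆) / (n_C₂H₆/√M_C₂H₆ + n_SF₆/√M_SF₆)
= (0.722/√30.07) / (0.722/√30.07 + 2.37/√146.06) = 0.1317/(0.1317 + 0.1961) = 0.402.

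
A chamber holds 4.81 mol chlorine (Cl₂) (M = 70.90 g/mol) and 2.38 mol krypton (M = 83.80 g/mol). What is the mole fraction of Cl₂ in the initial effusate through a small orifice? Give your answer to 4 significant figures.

Effusion rate of each component ∝ n_i/√M_i (partial pressure × 1/√M).
Mole fraction of Cl₂ in the effusate = (n_Cl₂/√M_Cl₂) / (n_Cl₂/√M_Cl₂ + n_Kr/√M_Kr)
= (4.81/√70.90) / (4.81/√70.90 + 2.38/√83.80) = 0.5712/(0.5712 + 0.2600) = 0.6872.

0.6872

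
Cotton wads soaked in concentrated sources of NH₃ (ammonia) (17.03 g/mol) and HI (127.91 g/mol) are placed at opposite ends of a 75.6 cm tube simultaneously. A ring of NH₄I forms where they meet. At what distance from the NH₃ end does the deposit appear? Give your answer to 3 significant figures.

55.4 cm

The fronts meet when d_NH₃ + d_HI = L with d_NH₃/d_HI = √(M_HI/M_NH₃) (Graham's law). Here √(M_HI/M_NH₃) = √(127.91/17.03) = 2.741.
With d_NH₃ + d_HI = 75.6 cm, d_HI = 75.6/(1 + 2.741) = 20.21 cm.
d_NH₃ = 75.6 − 20.21 = 55.4 cm.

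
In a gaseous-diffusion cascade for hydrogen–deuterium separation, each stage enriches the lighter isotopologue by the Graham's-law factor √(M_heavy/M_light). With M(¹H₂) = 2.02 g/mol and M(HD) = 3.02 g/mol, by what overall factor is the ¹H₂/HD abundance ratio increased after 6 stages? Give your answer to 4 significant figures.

3.342

Overall factor = α^6 with α = √(3.02/2.02), i.e. (3.02/2.02)^(6/2).
= 1.49505^3 = 3.342.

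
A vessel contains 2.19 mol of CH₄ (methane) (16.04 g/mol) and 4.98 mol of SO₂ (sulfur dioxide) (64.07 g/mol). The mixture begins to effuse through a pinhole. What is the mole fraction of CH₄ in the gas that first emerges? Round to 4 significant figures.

0.4678

Each component's effusion rate ∝ (its partial pressure)·(1/√M) ∝ n_i/√M_i.
x_CH₄(eff) = (n_CH₄/√M_CH₄) / (n_CH₄/√M_CH₄ + n_SO₂/√M_SO₂)
= (2.19/√16.04) / (2.19/√16.04 + 4.98/√64.07) = 0.5468/(0.5468 + 0.6222) = 0.4678.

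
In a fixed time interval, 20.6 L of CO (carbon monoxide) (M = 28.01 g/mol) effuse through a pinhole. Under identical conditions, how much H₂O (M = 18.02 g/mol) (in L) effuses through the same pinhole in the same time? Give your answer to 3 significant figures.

25.7 L

Graham's law gives rate_H₂O/rate_CO = √(M_CO/M_H₂O) = √(28.01/18.02) = √1.554 = 1.247.
So the volume for H₂O is 20.6 × 1.247 = 25.7 L.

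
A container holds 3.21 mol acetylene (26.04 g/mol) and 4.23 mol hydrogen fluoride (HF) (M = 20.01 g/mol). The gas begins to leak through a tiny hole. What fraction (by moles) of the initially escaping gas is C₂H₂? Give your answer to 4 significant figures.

0.3995

The effusion rate of species i is ∝ p_i/√M_i ∝ n_i/√M_i.
x_C₂H₂(eff) = (n_C₂H₂/√M_C₂H₂) / (n_C₂H₂/√M_C₂H₂ + n_HF/√M_HF)
= (3.21/√26.04) / (3.21/√26.04 + 4.23/√20.01) = 0.6290/(0.6290 + 0.9456) = 0.3995.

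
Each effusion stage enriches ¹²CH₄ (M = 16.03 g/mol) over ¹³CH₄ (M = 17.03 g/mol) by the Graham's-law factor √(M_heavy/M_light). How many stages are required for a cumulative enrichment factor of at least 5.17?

Single-stage factor α = √(17.03/16.03), so ln α = ½ ln(1.06238) = 0.03026.
Need α^N ≥ 5.17 ⇒ N ≥ ln(5.17) / ln α = 1.643 / 0.03026 = 54.30.
Minimum whole number of stages: N = 55.

55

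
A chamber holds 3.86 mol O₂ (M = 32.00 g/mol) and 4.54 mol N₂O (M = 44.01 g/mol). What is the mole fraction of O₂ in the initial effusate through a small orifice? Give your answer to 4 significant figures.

0.4993

Rate_i ∝ x_i/√M_i (Graham's law weighted by mole fraction), so the effusate composition follows n_i/√M_i.
So x_O₂ in the escaping gas = (n_O₂/√M_O₂) / Σ(n_i/√M_i)
= (3.86/√32.00) / (3.86/√32.00 + 4.54/√44.01) = 0.6824/(0.6824 + 0.6844) = 0.4993.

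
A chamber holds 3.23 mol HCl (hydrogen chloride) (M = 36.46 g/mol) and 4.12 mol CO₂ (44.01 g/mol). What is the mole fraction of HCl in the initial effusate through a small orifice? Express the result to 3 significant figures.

The effusion rate of species i is ∝ p_i/√M_i ∝ n_i/√M_i.
So x_HCl in the escaping gas = (n_HCl/√M_HCl) / Σ(n_i/√M_i)
= (3.23/√36.46) / (3.23/√36.46 + 4.12/√44.01) = 0.5349/(0.5349 + 0.6210) = 0.463.

0.463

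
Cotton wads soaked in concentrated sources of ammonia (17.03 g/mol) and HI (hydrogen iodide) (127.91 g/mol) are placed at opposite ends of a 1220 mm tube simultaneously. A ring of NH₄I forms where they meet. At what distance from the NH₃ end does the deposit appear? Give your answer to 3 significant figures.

Graham's law gives d_NH₃/d_HI = rate_NH₃/rate_HI = √(M_HI/M_NH₃) = √(127.91/17.03) = 2.741.
With d_NH₃ + d_HI = 1220 mm, d_HI = 1220/(1 + 2.741) = 326.2 mm.
d_NH₃ = 1220 − 326.2 = 894 mm.

894 mm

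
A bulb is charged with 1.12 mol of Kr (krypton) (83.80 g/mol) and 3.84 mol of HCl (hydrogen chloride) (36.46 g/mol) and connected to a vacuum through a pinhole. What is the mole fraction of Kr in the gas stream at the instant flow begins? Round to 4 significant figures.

Each component's effusion rate ∝ (its partial pressure)·(1/√M) ∝ n_i/√M_i.
So x_Kr in the escaping gas = (n_Kr/√M_Kr) / Σ(n_i/√M_i)
= (1.12/√83.80) / (1.12/√83.80 + 3.84/√36.46) = 0.1223/(0.1223 + 0.6359) = 0.1613.

0.1613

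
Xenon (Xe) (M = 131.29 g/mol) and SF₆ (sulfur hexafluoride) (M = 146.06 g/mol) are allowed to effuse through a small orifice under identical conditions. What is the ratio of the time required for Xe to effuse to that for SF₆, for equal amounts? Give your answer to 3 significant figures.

Since effusion rate ∝ 1/√M, t_Xe/t_SF₆ = √(M_Xe/M_SF₆) = √(131.29/146.06) = √0.8989 = 0.948.

0.948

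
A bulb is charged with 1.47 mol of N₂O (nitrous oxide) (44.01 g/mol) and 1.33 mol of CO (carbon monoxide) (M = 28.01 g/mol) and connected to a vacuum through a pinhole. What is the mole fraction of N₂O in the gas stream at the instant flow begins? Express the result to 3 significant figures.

0.469

Rate_i ∝ x_i/√M_i (Graham's law weighted by mole fraction), so the effusate composition follows n_i/√M_i.
Mole fraction of N₂O in the effusate = (n_N₂O/√M_N₂O) / (n_N₂O/√M_N₂O + n_CO/√M_CO)
= (1.47/√44.01) / (1.47/√44.01 + 1.33/√28.01) = 0.2216/(0.2216 + 0.2513) = 0.469.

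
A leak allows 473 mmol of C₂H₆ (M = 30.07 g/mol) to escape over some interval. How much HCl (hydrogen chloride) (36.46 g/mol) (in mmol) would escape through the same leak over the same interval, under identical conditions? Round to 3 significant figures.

Graham's law gives rate_HCl/rate_C₂H₆ = √(M_C₂H₆/M_HCl) = √(30.07/36.46) = √0.8247 = 0.9082.
So the amount for HCl is 473 × 0.9082 = 430 mmol.

430 mmol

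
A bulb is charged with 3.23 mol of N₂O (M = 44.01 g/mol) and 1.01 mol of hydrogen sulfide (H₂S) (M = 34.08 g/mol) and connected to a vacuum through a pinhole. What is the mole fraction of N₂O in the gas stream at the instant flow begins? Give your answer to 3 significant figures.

Rate_i ∝ x_i/√M_i (Graham's law weighted by mole fraction), so the effusate composition follows n_i/√M_i.
Mole fraction of N₂O in the effusate = (n_N₂O/√M_N₂O) / (n_N₂O/√M_N₂O + n_H₂S/√M_H₂S)
= (3.23/√44.01) / (3.23/√44.01 + 1.01/√34.08) = 0.4869/(0.4869 + 0.1730) = 0.738.

0.738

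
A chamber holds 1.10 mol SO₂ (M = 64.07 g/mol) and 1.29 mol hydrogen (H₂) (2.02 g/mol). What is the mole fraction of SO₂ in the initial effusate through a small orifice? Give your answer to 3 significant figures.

0.131

Rate_i ∝ x_i/√M_i (Graham's law weighted by mole fraction), so the effusate composition follows n_i/√M_i.
Mole fraction of SO₂ in the effusate = (n_SO₂/√M_SO₂) / (n_SO₂/√M_SO₂ + n_H₂/√M_H₂)
= (1.10/√64.07) / (1.10/√64.07 + 1.29/√2.02) = 0.1374/(0.1374 + 0.9076) = 0.131.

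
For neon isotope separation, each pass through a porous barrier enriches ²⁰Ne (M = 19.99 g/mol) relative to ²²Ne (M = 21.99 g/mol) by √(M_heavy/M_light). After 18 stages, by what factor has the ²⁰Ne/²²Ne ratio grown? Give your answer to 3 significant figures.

2.36

The single-stage factor is √(M_heavy/M_light), so 18 stages give [√(21.99/19.99)]^18 = (21.99/19.99)^(18/2).
= 1.10005^9 = 2.36.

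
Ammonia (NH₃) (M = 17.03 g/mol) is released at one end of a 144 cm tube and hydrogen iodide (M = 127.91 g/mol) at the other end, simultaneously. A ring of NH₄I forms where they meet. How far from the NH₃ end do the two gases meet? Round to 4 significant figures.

In equal time, each gas travels a distance ∝ its rate ∝ 1/√M, so d_NH₃/d_HI = √(M_HI/M_NH₃) = √(127.91/17.03) = 2.741.
With d_NH₃ + d_HI = 144 cm, d_HI = 144/(1 + 2.741) = 38.50 cm.
d_NH₃ = 144 − 38.50 = 105.5 cm.

105.5 cm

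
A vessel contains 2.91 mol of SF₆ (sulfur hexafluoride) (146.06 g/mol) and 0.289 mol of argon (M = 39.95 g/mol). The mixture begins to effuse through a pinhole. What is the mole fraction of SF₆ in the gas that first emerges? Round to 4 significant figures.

Rate_i ∝ x_i/√M_i (Graham's law weighted by mole fraction), so the effusate composition follows n_i/√M_i.
x_SF₆(eff) = (n_SF₆/√M_SF₆) / (n_SF₆/√M_SF₆ + n_Ar/√M_Ar)
= (2.91/√146.06) / (2.91/√146.06 + 0.289/√39.95) = 0.2408/(0.2408 + 0.04572) = 0.8404.

0.8404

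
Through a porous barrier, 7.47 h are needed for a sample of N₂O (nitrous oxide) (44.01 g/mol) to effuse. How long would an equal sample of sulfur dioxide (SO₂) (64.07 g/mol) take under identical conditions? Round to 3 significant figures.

Since effusion rate ∝ 1/√M, t_SO₂/t_N₂O = √(M_SO₂/M_N₂O) = √(64.07/44.01) = √1.456 = 1.207.
So the time for SO₂ is 7.47 × 1.207 = 9.01 h.

9.01 h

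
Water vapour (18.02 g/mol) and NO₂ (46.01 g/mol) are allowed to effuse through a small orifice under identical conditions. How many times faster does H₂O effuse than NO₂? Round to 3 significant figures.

From Graham's law, rate_H₂O/rate_NO₂ = √(M_NO₂/M_H₂O) = √(46.01/18.02) = √2.553 = 1.60.

1.60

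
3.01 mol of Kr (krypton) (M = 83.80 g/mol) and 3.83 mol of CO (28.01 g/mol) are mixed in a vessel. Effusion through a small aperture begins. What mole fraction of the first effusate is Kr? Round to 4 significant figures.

The effusion rate of species i is ∝ p_i/√M_i ∝ n_i/√M_i.
x_Kr(eff) = (n_Kr/√M_Kr) / (n_Kr/√M_Kr + n_CO/√M_CO)
= (3.01/√83.80) / (3.01/√83.80 + 3.83/√28.01) = 0.3288/(0.3288 + 0.7237) = 0.3124.

0.3124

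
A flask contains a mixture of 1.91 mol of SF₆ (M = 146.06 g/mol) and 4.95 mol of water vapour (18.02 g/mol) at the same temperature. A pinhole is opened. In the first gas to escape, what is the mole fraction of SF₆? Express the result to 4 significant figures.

0.1194

The effusion rate of species i is ∝ p_i/√M_i ∝ n_i/√M_i.
Mole fraction of SF₆ in the effusate = (n_SF₆/√M_SF₆) / (n_SF₆/√M_SF₆ + n_H₂O/√M_H₂O)
= (1.91/√146.06) / (1.91/√146.06 + 4.95/√18.02) = 0.1580/(0.1580 + 1.166) = 0.1194.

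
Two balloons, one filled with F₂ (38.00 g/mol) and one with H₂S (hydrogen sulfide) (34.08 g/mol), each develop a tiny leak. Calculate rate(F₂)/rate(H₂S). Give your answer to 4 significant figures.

By Graham's law, rate_F₂/rate_H₂S = √(M_H₂S/M_F₂) = √(34.08/38.00) = √0.8968 = 0.9470.

0.9470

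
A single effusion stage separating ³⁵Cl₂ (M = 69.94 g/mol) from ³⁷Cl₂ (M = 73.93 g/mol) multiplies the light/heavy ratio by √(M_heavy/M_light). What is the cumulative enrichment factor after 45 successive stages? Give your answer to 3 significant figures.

3.48

Overall factor = α^45 with α = √(73.93/69.94), i.e. (73.93/69.94)^(45/2).
= 1.05705^(45/2) = 3.48.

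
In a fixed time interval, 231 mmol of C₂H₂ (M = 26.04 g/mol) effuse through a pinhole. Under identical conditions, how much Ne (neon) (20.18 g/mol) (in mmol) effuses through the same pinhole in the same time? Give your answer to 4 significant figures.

262.4 mmol

From Graham's law, rate_Ne/rate_C₂H₂ = √(M_C₂H₂/M_Ne) = √(26.04/20.18) = √1.290 = 1.136.
So the amount for Ne is 231 × 1.136 = 262.4 mmol.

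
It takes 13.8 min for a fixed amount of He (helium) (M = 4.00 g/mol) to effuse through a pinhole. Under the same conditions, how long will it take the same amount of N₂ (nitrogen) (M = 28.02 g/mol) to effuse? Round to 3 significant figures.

36.5 min

Using Graham's law: t_N₂/t_He = √(M_N₂/M_He) = √(28.02/4.00) = √7.005 = 2.647.
So the time for N₂ is 13.8 × 2.647 = 36.5 min.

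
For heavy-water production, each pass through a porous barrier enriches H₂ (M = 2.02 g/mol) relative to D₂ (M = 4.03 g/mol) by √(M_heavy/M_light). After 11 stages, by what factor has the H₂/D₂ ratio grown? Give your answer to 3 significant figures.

44.6

Each stage multiplies the ratio by α = √(4.03/2.02), so after 11 stages the overall factor is α^11 = (4.03/2.02)^(11/2).
= 1.99505^(11/2) = 44.6.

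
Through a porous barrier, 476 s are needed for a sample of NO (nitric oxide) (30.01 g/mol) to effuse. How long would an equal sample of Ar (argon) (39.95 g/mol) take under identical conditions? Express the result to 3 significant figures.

549 s

By Graham's law, t_Ar/t_NO = √(M_Ar/M_NO) = √(39.95/30.01) = √1.331 = 1.154.
So the time for Ar is 476 × 1.154 = 549 s.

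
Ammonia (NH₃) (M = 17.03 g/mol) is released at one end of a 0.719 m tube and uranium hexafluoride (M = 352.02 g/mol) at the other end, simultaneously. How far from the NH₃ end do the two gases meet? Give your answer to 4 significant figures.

0.5894 m

In equal time, each gas travels a distance ∝ its rate ∝ 1/√M, so d_NH₃/d_UF₆ = √(M_UF₆/M_NH₃) = √(352.02/17.03) = 4.546.
With d_NH₃ + d_UF₆ = 0.719 m, d_UF₆ = 0.719/(1 + 4.546) = 0.1296 m.
d_NH₃ = 0.719 − 0.1296 = 0.5894 m.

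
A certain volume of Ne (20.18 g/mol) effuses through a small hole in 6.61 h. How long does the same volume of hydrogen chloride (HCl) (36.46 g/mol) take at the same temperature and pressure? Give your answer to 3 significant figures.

8.88 h

Graham's law gives t_HCl/t_Ne = √(M_HCl/M_Ne) = √(36.46/20.18) = √1.807 = 1.344.
So the time for HCl is 6.61 × 1.344 = 8.88 h.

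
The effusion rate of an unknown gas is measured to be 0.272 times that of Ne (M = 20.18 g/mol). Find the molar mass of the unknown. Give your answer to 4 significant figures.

Since effusion rate ∝ 1/√M, rate_X/rate_Ne = √(M_Ne/M_X).
0.272 = √(20.18/M_X)
M_X = 20.18 / 0.272² = 20.18 / 0.07398 = 272.8 g/mol

272.8 g/mol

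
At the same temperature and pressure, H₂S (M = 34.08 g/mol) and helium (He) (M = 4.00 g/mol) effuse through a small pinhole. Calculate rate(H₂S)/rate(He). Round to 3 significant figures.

0.343

From Graham's law, rate_H₂S/rate_He = √(M_He/M_H₂S) = √(4.00/34.08) = √0.1174 = 0.343.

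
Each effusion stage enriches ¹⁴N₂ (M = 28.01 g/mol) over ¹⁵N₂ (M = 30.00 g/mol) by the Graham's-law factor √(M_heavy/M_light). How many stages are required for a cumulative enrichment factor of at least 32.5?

102

With α = √(30.00/28.01) per stage, ln α = ½ ln(1.07105) = 0.03432.
Need α^N ≥ 32.5 ⇒ N ≥ ln(32.5) / ln α = 3.481 / 0.03432 = 101.44.
So at least 102 stages are needed.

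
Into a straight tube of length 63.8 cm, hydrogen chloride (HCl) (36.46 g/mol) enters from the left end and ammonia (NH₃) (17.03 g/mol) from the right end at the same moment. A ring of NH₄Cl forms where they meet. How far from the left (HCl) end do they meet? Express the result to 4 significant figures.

25.90 cm

The fronts meet when d_HCl + d_NH₃ = L with d_HCl/d_NH₃ = √(M_NH₃/M_HCl) (Graham's law). Here √(M_NH₃/M_HCl) = √(17.03/36.46) = 0.6834.
With d_HCl + d_NH₃ = 63.8 cm, d_NH₃ = 63.8/(1 + 0.6834) = 37.90 cm.
d_HCl = 63.8 − 37.90 = 25.90 cm.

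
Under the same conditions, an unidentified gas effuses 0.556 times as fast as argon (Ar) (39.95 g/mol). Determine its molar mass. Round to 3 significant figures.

129 g/mol

By Graham's law, rate_X/rate_Ar = √(M_Ar/M_X).
0.556 = √(39.95/M_X)
M_X = 39.95 / 0.556² = 39.95 / 0.3091 = 129 g/mol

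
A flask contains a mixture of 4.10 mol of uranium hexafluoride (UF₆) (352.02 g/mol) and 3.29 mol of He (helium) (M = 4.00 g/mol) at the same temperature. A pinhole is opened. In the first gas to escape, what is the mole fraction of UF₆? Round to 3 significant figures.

Rate_i ∝ x_i/√M_i (Graham's law weighted by mole fraction), so the effusate composition follows n_i/√M_i.
x_UF₆(eff) = (n_UF₆/√M_UF₆) / (n_UF₆/√M_UF₆ + n_He/√M_He)
= (4.10/√352.02) / (4.10/√352.02 + 3.29/√4.00) = 0.2185/(0.2185 + 1.645) = 0.117.

0.117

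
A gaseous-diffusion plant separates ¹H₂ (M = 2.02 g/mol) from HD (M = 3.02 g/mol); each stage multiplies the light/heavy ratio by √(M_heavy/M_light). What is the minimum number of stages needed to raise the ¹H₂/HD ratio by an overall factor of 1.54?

With α = √(3.02/2.02) per stage, ln α = ½ ln(1.49505) = 0.2011.
Need α^N ≥ 1.54 ⇒ N ≥ ln(1.54) / ln α = 0.4318 / 0.2011 = 2.15.
So at least 3 stages are needed.

3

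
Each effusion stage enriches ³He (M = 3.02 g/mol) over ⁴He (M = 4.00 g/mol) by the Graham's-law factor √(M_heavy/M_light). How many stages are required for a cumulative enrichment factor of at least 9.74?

Per stage α = (4.00/3.02)^(1/2) = 1.32450^0.5, giving ln α = 0.1405.
Need α^N ≥ 9.74 ⇒ N ≥ ln(9.74) / ln α = 2.276 / 0.1405 = 16.20.
Minimum whole number of stages: N = 17.

17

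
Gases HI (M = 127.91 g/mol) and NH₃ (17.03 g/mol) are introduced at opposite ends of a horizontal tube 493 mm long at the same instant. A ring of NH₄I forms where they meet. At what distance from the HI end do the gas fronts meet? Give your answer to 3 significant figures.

132 mm

The fronts meet when d_HI + d_NH₃ = L with d_HI/d_NH₃ = √(M_NH₃/M_HI) (Graham's law). Here √(M_NH₃/M_HI) = √(17.03/127.91) = 0.3649.
With d_HI + d_NH₃ = 493 mm, d_NH₃ = 493/(1 + 0.3649) = 361.2 mm.
d_HI = 493 − 361.2 = 132 mm.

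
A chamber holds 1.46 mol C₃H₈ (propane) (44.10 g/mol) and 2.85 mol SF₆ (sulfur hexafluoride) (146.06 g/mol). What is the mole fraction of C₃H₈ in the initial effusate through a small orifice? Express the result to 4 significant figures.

The effusion rate of species i is ∝ p_i/√M_i ∝ n_i/√M_i.
x_C₃H₈(eff) = (n_C₃H₈/√M_C₃H₈) / (n_C₃H₈/√M_C₃H₈ + n_SF₆/√M_SF₆)
= (1.46/√44.10) / (1.46/√44.10 + 2.85/√146.06) = 0.2199/(0.2199 + 0.2358) = 0.4825.

0.4825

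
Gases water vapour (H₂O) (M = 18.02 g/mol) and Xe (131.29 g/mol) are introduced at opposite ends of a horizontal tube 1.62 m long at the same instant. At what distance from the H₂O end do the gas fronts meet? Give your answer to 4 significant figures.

1.182 m

The fronts meet when d_H₂O + d_Xe = L with d_H₂O/d_Xe = √(M_Xe/M_H₂O) (Graham's law). Here √(M_Xe/M_H₂O) = √(131.29/18.02) = 2.699.
With d_H₂O + d_Xe = 1.62 m, d_Xe = 1.62/(1 + 2.699) = 0.4379 m.
d_H₂O = 1.62 − 0.4379 = 1.182 m.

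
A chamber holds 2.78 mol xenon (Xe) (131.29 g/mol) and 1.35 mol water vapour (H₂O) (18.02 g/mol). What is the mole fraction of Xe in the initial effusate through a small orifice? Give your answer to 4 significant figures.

The effusion rate of species i is ∝ p_i/√M_i ∝ n_i/√M_i.
Mole fraction of Xe in the effusate = (n_Xe/√M_Xe) / (n_Xe/√M_Xe + n_H₂O/√M_H₂O)
= (2.78/√131.29) / (2.78/√131.29 + 1.35/√18.02) = 0.2426/(0.2426 + 0.3180) = 0.4328.

0.4328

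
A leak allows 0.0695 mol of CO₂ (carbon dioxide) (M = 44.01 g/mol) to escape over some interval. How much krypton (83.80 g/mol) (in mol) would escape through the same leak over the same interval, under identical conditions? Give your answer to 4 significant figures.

By Graham's law, rate_Kr/rate_CO₂ = √(M_CO₂/M_Kr) = √(44.01/83.80) = √0.5252 = 0.7247.
So the amount for Kr is 0.0695 × 0.7247 = 0.05037 mol.

0.05037 mol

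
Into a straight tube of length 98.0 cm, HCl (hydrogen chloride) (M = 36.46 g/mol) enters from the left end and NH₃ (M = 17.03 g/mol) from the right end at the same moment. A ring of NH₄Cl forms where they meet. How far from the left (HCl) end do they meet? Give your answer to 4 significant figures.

39.79 cm

The fronts meet when d_HCl + d_NH₃ = L with d_HCl/d_NH₃ = √(M_NH₃/M_HCl) (Graham's law). Here √(M_NH₃/M_HCl) = √(17.03/36.46) = 0.6834.
With d_HCl + d_NH₃ = 98.0 cm, d_NH₃ = 98.0/(1 + 0.6834) = 58.21 cm.
d_HCl = 98.0 − 58.21 = 39.79 cm.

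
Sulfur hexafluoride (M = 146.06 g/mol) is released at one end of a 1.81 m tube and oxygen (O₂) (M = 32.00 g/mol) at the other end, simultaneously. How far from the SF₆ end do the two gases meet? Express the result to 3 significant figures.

0.577 m

Distances travelled in equal time are proportional to diffusion rates, so d_SF₆/d_O₂ = √(M_O₂/M_SF₆) = √(32.00/146.06) = 0.4681.
With d_SF₆ + d_O₂ = 1.81 m, d_O₂ = 1.81/(1 + 0.4681) = 1.233 m.
d_SF₆ = 1.81 − 1.233 = 0.577 m.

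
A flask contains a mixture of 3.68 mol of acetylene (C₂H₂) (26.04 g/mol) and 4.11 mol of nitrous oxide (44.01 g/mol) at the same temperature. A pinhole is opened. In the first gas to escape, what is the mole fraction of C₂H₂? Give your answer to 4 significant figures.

Each component's effusion rate ∝ (its partial pressure)·(1/√M) ∝ n_i/√M_i.
Mole fraction of C₂H₂ in the effusate = (n_C₂H₂/√M_C₂H₂) / (n_C₂H₂/√M_C₂H₂ + n_N₂O/√M_N₂O)
= (3.68/√26.04) / (3.68/√26.04 + 4.11/√44.01) = 0.7212/(0.7212 + 0.6195) = 0.5379.

0.5379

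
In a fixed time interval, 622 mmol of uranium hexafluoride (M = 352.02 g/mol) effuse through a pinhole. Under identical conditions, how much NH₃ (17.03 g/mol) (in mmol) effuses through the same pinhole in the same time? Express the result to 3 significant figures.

Using Graham's law: rate_NH₃/rate_UF₆ = √(M_UF₆/M_NH₃) = √(352.02/17.03) = √20.67 = 4.546.
So the amount for NH₃ is 622 × 4.546 = 2830 mmol.

2830 mmol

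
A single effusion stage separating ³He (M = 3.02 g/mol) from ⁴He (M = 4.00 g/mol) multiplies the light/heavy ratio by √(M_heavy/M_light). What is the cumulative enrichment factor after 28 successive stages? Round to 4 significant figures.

51.14

Overall factor = α^28 with α = √(4.00/3.02), i.e. (4.00/3.02)^(28/2).
= 1.32450^14 = 51.14.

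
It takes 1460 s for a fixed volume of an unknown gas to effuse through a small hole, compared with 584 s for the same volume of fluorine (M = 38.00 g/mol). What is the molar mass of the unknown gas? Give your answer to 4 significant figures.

237.5 g/mol

Graham's law gives t_X/t_F₂ = √(M_X/M_F₂).
1460/584 = 2.500 = √(M_X/38.00)
M_X = 38.00 × 2.500² = 38.00 × 6.250 = 237.5 g/mol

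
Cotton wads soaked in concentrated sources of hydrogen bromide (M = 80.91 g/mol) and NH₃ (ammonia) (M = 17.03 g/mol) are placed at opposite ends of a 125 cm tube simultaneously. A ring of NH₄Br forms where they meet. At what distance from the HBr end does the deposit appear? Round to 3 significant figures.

39.3 cm

Distances travelled in equal time are proportional to diffusion rates, so d_HBr/d_NH₃ = √(M_NH₃/M_HBr) = √(17.03/80.91) = 0.4588.
With d_HBr + d_NH₃ = 125 cm, d_NH₃ = 125/(1 + 0.4588) = 85.69 cm.
d_HBr = 125 − 85.69 = 39.3 cm.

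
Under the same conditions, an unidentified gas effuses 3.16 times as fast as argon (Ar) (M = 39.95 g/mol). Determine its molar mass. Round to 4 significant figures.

4.001 g/mol

From Graham's law, rate_X/rate_Ar = √(M_Ar/M_X).
3.16 = √(39.95/M_X)
M_X = 39.95 / 3.16² = 39.95 / 9.986 = 4.001 g/mol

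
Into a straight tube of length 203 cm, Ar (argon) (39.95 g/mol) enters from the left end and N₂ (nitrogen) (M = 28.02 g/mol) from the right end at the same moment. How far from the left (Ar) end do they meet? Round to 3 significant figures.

Distances travelled in equal time are proportional to diffusion rates, so d_Ar/d_N₂ = √(M_N₂/M_Ar) = √(28.02/39.95) = 0.8375.
With d_Ar + d_N₂ = 203 cm, d_N₂ = 203/(1 + 0.8375) = 110.5 cm.
d_Ar = 203 − 110.5 = 92.5 cm.

92.5 cm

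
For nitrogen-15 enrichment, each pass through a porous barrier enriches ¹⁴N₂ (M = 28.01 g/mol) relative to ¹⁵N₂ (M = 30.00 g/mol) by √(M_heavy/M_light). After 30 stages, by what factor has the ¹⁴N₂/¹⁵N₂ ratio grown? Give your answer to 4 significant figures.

2.800

The single-stage factor is √(M_heavy/M_light), so 30 stages give [√(30.00/28.01)]^30 = (30.00/28.01)^(30/2).
= 1.07105^15 = 2.800.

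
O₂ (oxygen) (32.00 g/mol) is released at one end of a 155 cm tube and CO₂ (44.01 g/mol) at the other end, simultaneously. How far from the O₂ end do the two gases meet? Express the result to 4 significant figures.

83.66 cm

Graham's law gives d_O₂/d_CO₂ = rate_O₂/rate_CO₂ = √(M_CO₂/M_O₂) = √(44.01/32.00) = 1.173.
With d_O₂ + d_CO₂ = 155 cm, d_CO₂ = 155/(1 + 1.173) = 71.34 cm.
d_O₂ = 155 − 71.34 = 83.66 cm.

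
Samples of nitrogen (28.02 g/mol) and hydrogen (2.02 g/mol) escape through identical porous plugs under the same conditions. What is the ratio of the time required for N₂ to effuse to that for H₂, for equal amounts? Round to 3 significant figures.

By Graham's law, t_N₂/t_H₂ = √(M_N₂/M_H₂) = √(28.02/2.02) = √13.87 = 3.72.

3.72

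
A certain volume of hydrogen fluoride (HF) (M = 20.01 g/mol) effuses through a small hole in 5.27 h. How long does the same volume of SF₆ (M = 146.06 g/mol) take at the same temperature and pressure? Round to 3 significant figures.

From Graham's law, t_SF₆/t_HF = √(M_SF₆/M_HF) = √(146.06/20.01) = √7.299 = 2.702.
So the time for SF₆ is 5.27 × 2.702 = 14.2 h.

14.2 h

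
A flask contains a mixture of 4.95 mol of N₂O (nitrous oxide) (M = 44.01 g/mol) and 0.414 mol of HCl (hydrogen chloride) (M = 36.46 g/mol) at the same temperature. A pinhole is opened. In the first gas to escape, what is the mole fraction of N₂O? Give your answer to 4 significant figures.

0.9158

Rate_i ∝ x_i/√M_i (Graham's law weighted by mole fraction), so the effusate composition follows n_i/√M_i.
Mole fraction of N₂O in the effusate = (n_N₂O/√M_N₂O) / (n_N₂O/√M_N₂O + n_HCl/√M_HCl)
= (4.95/√44.01) / (4.95/√44.01 + 0.414/√36.46) = 0.7462/(0.7462 + 0.06856) = 0.9158.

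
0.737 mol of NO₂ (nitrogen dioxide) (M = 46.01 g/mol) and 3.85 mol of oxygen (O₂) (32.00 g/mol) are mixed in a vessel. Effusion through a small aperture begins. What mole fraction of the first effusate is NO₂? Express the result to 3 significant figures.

0.138

Each component's effusion rate ∝ (its partial pressure)·(1/√M) ∝ n_i/√M_i.
Mole fraction of NO₂ in the effusate = (n_NO₂/√M_NO₂) / (n_NO₂/√M_NO₂ + n_O₂/√M_O₂)
= (0.737/√46.01) / (0.737/√46.01 + 3.85/√32.00) = 0.1087/(0.1087 + 0.6806) = 0.138.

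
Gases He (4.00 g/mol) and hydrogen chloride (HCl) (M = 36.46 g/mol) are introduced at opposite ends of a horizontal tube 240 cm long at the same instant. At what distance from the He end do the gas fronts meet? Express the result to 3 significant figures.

180 cm

The fronts meet when d_He + d_HCl = L with d_He/d_HCl = √(M_HCl/M_He) (Graham's law). Here √(M_HCl/M_He) = √(36.46/4.00) = 3.019.
With d_He + d_HCl = 240 cm, d_HCl = 240/(1 + 3.019) = 59.71 cm.
d_He = 240 − 59.71 = 180 cm.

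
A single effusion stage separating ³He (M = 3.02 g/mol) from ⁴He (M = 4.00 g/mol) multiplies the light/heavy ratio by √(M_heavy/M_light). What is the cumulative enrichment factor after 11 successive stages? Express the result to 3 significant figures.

4.69

After 11 stages the ratio has grown by (√(4.00/3.02))^11 = (4.00/3.02)^(11/2).
= 1.32450^(11/2) = 4.69.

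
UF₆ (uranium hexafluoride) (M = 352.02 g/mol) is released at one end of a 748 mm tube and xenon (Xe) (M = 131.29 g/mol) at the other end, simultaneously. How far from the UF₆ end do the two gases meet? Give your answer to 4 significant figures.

283.6 mm

Graham's law gives d_UF₆/d_Xe = rate_UF₆/rate_Xe = √(M_Xe/M_UF₆) = √(131.29/352.02) = 0.6107.
With d_UF₆ + d_Xe = 748 mm, d_Xe = 748/(1 + 0.6107) = 464.4 mm.
d_UF₆ = 748 − 464.4 = 283.6 mm.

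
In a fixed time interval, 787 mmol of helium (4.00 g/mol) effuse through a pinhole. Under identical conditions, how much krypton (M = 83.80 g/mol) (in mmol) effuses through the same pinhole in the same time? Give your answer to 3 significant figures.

Graham's law gives rate_Kr/rate_He = √(M_He/M_Kr) = √(4.00/83.80) = √0.04773 = 0.2185.
So the amount for Kr is 787 × 0.2185 = 172 mmol.

172 mmol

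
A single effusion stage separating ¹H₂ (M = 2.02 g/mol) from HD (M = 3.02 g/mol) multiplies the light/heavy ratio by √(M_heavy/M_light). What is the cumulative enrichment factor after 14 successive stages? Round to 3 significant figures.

16.7

Each stage multiplies the ratio by α = √(3.02/2.02), so after 14 stages the overall factor is α^14 = (3.02/2.02)^(14/2).
= 1.49505^7 = 16.7.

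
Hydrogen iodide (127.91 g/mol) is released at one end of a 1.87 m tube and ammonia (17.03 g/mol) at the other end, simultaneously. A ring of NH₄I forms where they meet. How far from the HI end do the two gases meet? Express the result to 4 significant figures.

0.4999 m

In equal time, each gas travels a distance ∝ its rate ∝ 1/√M, so d_HI/d_NH₃ = √(M_NH₃/M_HI) = √(17.03/127.91) = 0.3649.
With d_HI + d_NH₃ = 1.87 m, d_NH₃ = 1.87/(1 + 0.3649) = 1.370 m.
d_HI = 1.87 − 1.370 = 0.4999 m.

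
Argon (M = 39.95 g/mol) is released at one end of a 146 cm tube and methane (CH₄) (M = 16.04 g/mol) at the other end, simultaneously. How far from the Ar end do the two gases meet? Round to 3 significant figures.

Graham's law gives d_Ar/d_CH₄ = rate_Ar/rate_CH₄ = √(M_CH₄/M_Ar) = √(16.04/39.95) = 0.6336.
With d_Ar + d_CH₄ = 146 cm, d_CH₄ = 146/(1 + 0.6336) = 89.37 cm.
d_Ar = 146 − 89.37 = 56.6 cm.

56.6 cm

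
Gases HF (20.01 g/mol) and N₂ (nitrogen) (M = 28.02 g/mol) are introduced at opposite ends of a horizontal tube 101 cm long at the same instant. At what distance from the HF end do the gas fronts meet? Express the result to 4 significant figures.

Distances travelled in equal time are proportional to diffusion rates, so d_HF/d_N₂ = √(M_N₂/M_HF) = √(28.02/20.01) = 1.183.
With d_HF + d_N₂ = 101 cm, d_N₂ = 101/(1 + 1.183) = 46.26 cm.
d_HF = 101 − 46.26 = 54.74 cm.

54.74 cm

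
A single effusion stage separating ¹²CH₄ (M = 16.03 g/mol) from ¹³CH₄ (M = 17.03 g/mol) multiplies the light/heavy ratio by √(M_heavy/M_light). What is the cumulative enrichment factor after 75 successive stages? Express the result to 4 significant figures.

Overall factor = α^75 with α = √(17.03/16.03), i.e. (17.03/16.03)^(75/2).
= 1.06238^(75/2) = 9.673.

9.673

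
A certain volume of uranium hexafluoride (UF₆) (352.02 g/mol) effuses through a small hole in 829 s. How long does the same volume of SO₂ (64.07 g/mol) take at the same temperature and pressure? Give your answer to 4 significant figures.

353.7 s

By Graham's law, t_SO₂/t_UF₆ = √(M_SO₂/M_UF₆) = √(64.07/352.02) = √0.1820 = 0.4266.
So the time for SO₂ is 829 × 0.4266 = 353.7 s.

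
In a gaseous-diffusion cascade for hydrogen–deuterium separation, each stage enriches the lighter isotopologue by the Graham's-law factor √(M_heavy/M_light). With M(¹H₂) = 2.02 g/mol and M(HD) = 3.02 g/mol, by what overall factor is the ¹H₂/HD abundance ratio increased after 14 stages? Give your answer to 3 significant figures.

After 14 stages the ratio has grown by (√(3.02/2.02))^14 = (3.02/2.02)^(14/2).
= 1.49505^7 = 16.7.

16.7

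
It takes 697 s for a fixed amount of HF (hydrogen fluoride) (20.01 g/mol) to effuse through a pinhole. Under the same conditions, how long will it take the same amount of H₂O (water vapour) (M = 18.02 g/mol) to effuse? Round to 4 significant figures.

661.4 s

Using Graham's law: t_H₂O/t_HF = √(M_H₂O/M_HF) = √(18.02/20.01) = √0.9005 = 0.9490.
So the time for H₂O is 697 × 0.9490 = 661.4 s.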